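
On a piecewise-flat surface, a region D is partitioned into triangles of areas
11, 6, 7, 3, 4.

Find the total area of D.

11 + 6 + 7 + 3 + 4 = 31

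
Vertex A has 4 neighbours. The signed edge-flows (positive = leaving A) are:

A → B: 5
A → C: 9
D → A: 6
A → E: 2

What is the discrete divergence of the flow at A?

Divergence = sum of outgoing flows = 5 + 9 + (-6) + 2 = 10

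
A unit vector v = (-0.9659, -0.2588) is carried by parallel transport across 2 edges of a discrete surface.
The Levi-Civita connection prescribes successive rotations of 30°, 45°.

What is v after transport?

Total rotation: 30° + 45° = 75°. Final vector: (0, -1)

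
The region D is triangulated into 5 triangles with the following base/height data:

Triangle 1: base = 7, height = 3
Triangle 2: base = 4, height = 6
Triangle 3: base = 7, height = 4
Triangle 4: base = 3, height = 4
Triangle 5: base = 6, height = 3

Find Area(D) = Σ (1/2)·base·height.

(1/2)×7×3 + (1/2)×4×6 + (1/2)×7×4 + (1/2)×3×4 + (1/2)×6×3 = 51.5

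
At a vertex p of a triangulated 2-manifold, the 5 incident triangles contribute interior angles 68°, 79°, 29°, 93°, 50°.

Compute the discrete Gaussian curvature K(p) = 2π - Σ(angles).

Sum of angles = 319°. K = 360° - 319° = 41° = 41π/180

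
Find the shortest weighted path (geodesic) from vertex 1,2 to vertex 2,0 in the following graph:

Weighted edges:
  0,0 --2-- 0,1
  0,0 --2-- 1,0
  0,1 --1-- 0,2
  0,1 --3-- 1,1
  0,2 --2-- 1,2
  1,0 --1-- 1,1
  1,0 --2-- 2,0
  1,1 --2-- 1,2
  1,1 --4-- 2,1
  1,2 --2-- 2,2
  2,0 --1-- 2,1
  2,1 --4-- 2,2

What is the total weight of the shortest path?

Shortest path: 1,2 → 1,1 → 1,0 → 2,0, total weight = 5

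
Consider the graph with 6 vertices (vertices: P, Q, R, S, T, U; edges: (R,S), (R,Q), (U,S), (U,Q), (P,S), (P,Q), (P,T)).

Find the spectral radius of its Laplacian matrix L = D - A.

Degrees: deg(P) = 3, deg(Q) = 3, deg(R) = 2, deg(S) = 3, deg(T) = 1, deg(U) = 2.
L = D − A with rows/columns ordered (P, Q, R, S, T, U):
  [ 3, -1,  0, -1, -1,  0]
  [-1,  3, -1,  0,  0, -1]
  [ 0, -1,  2, -1,  0,  0]
  [-1,  0, -1,  3,  0, -1]
  [-1,  0,  0,  0,  1,  0]
  [ 0, -1,  0, -1,  0,  2]
Characteristic polynomial: det(λI − L) = λ(λ² − 6λ + 4)(λ − 2)(λ − 3)².
Roots: λ = 0; (λ² − 6λ + 4) = 0 ⇒ λ = 3 ± √5 ≈ 0.7639, 5.2361; (λ − 2) = 0 ⇒ λ = 2; (λ − 3) = 0 ⇒ λ = 3 (multiplicity 2).
(Check: the roots sum (with multiplicity) to 14, matching trace L = Σdeg = 2·7 = 14.)
Laplacian eigenvalues: [0.0, 0.7639, 2.0, 3.0, 3.0, 5.2361]. Largest eigenvalue (spectral radius) = 5.2361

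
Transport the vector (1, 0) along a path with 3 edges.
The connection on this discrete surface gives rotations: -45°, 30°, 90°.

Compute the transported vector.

Total rotation: (-45°) + 30° + 90° = 75°. Final vector: (0.2588, 0.9659)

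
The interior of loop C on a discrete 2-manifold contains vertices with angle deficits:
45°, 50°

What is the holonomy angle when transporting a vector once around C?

Holonomy = total enclosed curvature = 45° + 50° = 95°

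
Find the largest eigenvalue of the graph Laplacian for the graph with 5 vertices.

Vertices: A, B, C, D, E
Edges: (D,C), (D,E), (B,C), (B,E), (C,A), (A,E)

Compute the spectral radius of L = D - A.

Degrees: deg(A) = 2, deg(B) = 2, deg(C) = 3, deg(D) = 2, deg(E) = 3.
L = D − A with rows/columns ordered (A, B, C, D, E):
  [ 2,  0, -1,  0, -1]
  [ 0,  2, -1,  0, -1]
  [-1, -1,  3, -1,  0]
  [ 0,  0, -1,  2, -1]
  [-1, -1,  0, -1,  3]
Characteristic polynomial: det(λI − L) = λ(λ − 2)²(λ − 3)(λ − 5).
Roots: λ = 0; (λ − 2) = 0 ⇒ λ = 2 (multiplicity 2); (λ − 3) = 0 ⇒ λ = 3; (λ − 5) = 0 ⇒ λ = 5.
(Check: the roots sum (with multiplicity) to 12, matching trace L = Σdeg = 2·6 = 12.)
Laplacian eigenvalues: [0.0, 2.0, 2.0, 3.0, 5.0]. Largest eigenvalue (spectral radius) = 5.0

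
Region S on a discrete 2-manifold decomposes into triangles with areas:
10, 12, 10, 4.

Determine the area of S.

10 + 12 + 10 + 4 = 36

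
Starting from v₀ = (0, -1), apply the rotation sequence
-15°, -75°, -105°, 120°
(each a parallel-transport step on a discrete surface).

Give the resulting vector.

Total rotation: (-15°) + (-75°) + (-105°) + 120° = -75°. Final vector: (-0.9659, -0.2588)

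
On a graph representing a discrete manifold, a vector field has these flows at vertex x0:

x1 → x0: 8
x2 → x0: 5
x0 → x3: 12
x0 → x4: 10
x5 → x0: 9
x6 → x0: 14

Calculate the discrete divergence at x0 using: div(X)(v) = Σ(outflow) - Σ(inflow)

Divergence = sum of outgoing flows = (-8) + (-5) + 12 + 10 + (-9) + (-14) = -14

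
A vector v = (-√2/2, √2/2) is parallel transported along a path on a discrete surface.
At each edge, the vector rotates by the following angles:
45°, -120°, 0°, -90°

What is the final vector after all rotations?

Total rotation: 45° + (-120°) + 0° + (-90°) = -165°. Final vector: (0.8660, -0.5000)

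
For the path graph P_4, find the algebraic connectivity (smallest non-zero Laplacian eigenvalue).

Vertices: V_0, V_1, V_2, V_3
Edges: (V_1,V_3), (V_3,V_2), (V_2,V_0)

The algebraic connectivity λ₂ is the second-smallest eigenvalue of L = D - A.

The path graph P_n has Laplacian eigenvalues λ_k = 2 − 2cos(kπ/n), k = 0, 1, …, n−1. Here n = 4:
k=0: 2 − 2cos(0) = 0.0; k=1: 2 − 2cos(π/4) = 0.5858; k=2: 2 − 2cos(π/2) = 2.0; k=3: 2 − 2cos(3π/4) = 3.4142.
Laplacian eigenvalues: [0.0, 0.5858, 2.0, 3.4142]. Algebraic connectivity (smallest non-zero eigenvalue) = 0.5858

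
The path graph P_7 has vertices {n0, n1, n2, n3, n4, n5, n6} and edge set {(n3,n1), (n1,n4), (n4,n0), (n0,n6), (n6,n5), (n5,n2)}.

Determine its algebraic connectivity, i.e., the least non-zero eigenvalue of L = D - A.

The path graph P_n has Laplacian eigenvalues λ_k = 2 − 2cos(kπ/n), k = 0, 1, …, n−1. Here n = 7:
k=0: 2 − 2cos(0) = 0.0; k=1: 2 − 2cos(π/7) = 0.1981; k=2: 2 − 2cos(2π/7) = 0.753; k=3: 2 − 2cos(3π/7) = 1.555; k=4: 2 − 2cos(4π/7) = 2.445; k=5: 2 − 2cos(5π/7) = 3.247; k=6: 2 − 2cos(6π/7) = 3.8019.
Laplacian eigenvalues: [0.0, 0.1981, 0.753, 1.555, 2.445, 3.247, 3.8019]. Algebraic connectivity (smallest non-zero eigenvalue) = 0.1981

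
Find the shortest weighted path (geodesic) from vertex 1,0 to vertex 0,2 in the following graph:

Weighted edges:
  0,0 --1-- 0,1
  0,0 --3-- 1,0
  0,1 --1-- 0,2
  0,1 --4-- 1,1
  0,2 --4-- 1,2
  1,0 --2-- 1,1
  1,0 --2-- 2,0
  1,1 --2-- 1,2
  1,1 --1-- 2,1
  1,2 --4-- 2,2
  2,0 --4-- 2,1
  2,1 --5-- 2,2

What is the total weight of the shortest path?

Shortest path: 1,0 → 0,0 → 0,1 → 0,2, total weight = 5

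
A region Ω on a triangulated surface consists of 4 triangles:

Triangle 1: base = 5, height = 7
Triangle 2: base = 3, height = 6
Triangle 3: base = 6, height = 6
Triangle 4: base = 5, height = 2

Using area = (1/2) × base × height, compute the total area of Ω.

(1/2)×5×7 + (1/2)×3×6 + (1/2)×6×6 + (1/2)×5×2 = 49.5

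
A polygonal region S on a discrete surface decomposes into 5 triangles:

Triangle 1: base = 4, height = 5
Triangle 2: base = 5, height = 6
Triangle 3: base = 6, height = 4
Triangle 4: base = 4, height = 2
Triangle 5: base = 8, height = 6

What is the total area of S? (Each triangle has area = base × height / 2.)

(1/2)×4×5 + (1/2)×5×6 + (1/2)×6×4 + (1/2)×4×2 + (1/2)×8×6 = 65.0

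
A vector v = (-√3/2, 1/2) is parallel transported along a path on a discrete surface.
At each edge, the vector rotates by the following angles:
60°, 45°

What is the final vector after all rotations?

Total rotation: 60° + 45° = 105°. Final vector: (-0.2588, -0.9659)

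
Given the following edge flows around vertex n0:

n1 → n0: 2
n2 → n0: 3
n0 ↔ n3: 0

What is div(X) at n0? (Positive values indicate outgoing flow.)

Divergence = sum of outgoing flows = (-2) + (-3) + 0 = -5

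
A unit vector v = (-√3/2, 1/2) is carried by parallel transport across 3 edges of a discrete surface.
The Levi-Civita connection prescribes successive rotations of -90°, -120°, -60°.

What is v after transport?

Total rotation: (-90°) + (-120°) + (-60°) = -270° ≡ 90° (mod 360°). Final vector: (-0.5000, -0.8660)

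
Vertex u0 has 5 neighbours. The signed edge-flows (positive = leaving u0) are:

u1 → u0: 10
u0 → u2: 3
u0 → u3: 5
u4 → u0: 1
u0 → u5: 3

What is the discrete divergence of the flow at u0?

Divergence = sum of outgoing flows = (-10) + 3 + 5 + (-1) + 3 = 0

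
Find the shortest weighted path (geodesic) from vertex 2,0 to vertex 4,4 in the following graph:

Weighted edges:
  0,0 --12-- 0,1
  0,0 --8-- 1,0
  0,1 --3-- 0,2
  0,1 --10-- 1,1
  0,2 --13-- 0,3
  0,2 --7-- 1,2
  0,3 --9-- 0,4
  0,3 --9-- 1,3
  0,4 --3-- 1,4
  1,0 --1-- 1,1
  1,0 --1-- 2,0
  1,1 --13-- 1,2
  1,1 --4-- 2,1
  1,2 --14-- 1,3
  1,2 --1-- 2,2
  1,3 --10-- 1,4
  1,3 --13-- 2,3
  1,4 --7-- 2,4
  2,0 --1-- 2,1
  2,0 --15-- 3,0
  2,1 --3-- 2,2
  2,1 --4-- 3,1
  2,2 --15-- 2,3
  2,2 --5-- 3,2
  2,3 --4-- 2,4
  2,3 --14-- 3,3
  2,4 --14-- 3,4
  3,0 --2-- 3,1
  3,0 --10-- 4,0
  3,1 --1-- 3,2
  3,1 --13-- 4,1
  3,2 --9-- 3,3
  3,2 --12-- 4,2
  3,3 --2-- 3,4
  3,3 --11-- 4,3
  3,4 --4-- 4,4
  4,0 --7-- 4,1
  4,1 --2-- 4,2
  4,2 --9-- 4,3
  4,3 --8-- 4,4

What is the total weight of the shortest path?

Shortest path: 2,0 → 2,1 → 3,1 → 3,2 → 3,3 → 3,4 → 4,4, total weight = 21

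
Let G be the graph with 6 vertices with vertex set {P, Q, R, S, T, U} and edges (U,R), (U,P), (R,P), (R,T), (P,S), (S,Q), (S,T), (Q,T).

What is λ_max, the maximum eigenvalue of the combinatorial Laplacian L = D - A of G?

Degrees: deg(P) = 3, deg(Q) = 2, deg(R) = 3, deg(S) = 3, deg(T) = 3, deg(U) = 2.
L = D − A with rows/columns ordered (P, Q, R, S, T, U):
  [ 3,  0, -1, -1,  0, -1]
  [ 0,  2,  0, -1, -1,  0]
  [-1,  0,  3,  0, -1, -1]
  [-1, -1,  0,  3, -1,  0]
  [ 0, -1, -1, -1,  3,  0]
  [-1,  0, -1,  0,  0,  2]
Characteristic polynomial: det(λI − L) = λ(λ − 1)(λ − 3)²(λ − 4)(λ − 5).
Roots: λ = 0; (λ − 1) = 0 ⇒ λ = 1; (λ − 3) = 0 ⇒ λ = 3 (multiplicity 2); (λ − 4) = 0 ⇒ λ = 4; (λ − 5) = 0 ⇒ λ = 5.
(Check: the roots sum (with multiplicity) to 16, matching trace L = Σdeg = 2·8 = 16.)
Laplacian eigenvalues: [0.0, 1.0, 3.0, 3.0, 4.0, 5.0]. Largest eigenvalue (spectral radius) = 5.0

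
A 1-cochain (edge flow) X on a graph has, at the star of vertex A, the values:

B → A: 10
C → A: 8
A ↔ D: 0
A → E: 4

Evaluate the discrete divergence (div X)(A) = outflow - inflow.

Divergence = sum of outgoing flows = (-10) + (-8) + 0 + 4 = -14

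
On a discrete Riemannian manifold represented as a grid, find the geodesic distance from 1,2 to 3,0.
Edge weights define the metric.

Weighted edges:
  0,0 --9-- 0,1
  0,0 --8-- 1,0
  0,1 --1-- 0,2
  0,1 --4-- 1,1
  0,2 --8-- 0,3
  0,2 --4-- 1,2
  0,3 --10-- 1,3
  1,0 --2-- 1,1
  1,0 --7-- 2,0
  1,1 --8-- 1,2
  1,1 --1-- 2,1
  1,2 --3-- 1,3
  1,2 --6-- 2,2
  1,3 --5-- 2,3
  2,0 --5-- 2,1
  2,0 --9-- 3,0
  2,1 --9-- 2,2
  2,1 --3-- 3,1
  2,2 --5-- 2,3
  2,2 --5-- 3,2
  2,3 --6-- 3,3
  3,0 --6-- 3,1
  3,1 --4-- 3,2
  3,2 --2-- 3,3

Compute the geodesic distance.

Shortest path: 1,2 → 1,1 → 2,1 → 3,1 → 3,0, total weight = 18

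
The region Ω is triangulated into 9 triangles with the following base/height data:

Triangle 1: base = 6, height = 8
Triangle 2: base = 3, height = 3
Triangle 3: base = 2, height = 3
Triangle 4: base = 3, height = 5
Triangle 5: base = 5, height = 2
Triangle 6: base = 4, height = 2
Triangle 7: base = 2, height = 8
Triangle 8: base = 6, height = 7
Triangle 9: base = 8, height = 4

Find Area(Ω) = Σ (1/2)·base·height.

(1/2)×6×8 + (1/2)×3×3 + (1/2)×2×3 + (1/2)×3×5 + (1/2)×5×2 + (1/2)×4×2 + (1/2)×2×8 + (1/2)×6×7 + (1/2)×8×4 = 93.0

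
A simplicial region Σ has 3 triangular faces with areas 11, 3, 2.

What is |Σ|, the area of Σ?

11 + 3 + 2 = 16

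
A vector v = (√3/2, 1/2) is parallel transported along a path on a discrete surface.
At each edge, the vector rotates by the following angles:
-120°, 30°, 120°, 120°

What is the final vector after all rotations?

Total rotation: (-120°) + 30° + 120° + 120° = 150°. Final vector: (-1, 0)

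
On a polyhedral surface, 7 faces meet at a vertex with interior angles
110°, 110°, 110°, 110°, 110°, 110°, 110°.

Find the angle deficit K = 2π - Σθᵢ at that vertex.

Sum of angles = 770°. K = 360° - 770° = -410°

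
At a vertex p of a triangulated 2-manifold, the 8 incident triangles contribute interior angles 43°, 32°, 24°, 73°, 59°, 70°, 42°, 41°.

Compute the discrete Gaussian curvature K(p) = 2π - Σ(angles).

Sum of angles = 384°. K = 360° - 384° = -24° = -2π/15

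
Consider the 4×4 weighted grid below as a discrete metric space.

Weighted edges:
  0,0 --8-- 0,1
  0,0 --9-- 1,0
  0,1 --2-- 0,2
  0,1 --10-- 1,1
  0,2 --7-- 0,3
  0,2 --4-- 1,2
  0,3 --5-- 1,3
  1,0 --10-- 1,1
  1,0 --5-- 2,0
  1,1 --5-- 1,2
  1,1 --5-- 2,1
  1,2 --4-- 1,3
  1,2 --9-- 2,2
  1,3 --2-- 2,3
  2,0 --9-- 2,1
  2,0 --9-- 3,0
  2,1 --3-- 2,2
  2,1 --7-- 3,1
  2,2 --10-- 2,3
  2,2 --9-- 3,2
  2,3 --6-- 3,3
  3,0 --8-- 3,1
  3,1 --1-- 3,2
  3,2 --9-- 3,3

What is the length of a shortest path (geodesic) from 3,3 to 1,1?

Shortest path: 3,3 → 2,3 → 1,3 → 1,2 → 1,1, total weight = 17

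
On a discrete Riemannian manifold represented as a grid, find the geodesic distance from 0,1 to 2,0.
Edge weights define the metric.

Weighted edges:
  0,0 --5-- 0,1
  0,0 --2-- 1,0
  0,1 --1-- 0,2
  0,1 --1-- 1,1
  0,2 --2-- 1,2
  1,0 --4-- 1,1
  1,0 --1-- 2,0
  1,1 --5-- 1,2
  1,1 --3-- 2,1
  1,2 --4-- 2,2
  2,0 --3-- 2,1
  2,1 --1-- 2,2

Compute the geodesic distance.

Shortest path: 0,1 → 1,1 → 1,0 → 2,0, total weight = 6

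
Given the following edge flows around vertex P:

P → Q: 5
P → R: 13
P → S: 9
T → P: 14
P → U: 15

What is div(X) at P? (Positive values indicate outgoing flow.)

Divergence = sum of outgoing flows = 5 + 13 + 9 + (-14) + 15 = 28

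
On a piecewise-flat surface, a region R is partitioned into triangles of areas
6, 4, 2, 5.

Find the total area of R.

6 + 4 + 2 + 5 = 17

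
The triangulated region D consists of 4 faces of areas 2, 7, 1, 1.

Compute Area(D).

2 + 7 + 1 + 1 = 11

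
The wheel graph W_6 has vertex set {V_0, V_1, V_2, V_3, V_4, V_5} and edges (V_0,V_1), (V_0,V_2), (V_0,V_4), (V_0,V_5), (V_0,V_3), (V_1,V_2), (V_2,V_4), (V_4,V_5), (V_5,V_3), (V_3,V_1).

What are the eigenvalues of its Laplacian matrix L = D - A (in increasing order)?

The wheel W_6 is the join K_1 ∨ C_5 (a hub joined to every vertex of a cycle of length 5). For a join G ∨ H (G on p vertices, H on q vertices) the Laplacian spectrum is 0, p+q, the eigenvalues of L(G) other than one 0 each shifted by +q, and the eigenvalues of L(H) other than one 0 each shifted by +p. With G = K_1 (p = 1, nothing left after dropping its 0) and H = C_5 (q = 5, eigenvalues 2 − 2cos(2πk/5), k = 0, …, 4; drop k = 0), the spectrum of W_6 is 0, 6, and 1 + (2 − 2cos(2πk/5)) = 3 − 2cos(2πk/5) for k = 1, …, 4:
k=1: 3 − 2cos(2π/5) = 2.382; k=2: 3 − 2cos(4π/5) = 4.618; k=3: 3 − 2cos(6π/5) = 4.618; k=4: 3 − 2cos(8π/5) = 2.382.
Laplacian eigenvalues (increasing order): [0.0, 2.382, 2.382, 4.618, 4.618, 6.0]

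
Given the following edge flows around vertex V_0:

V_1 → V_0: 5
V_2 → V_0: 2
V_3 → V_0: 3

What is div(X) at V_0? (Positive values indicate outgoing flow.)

Divergence = sum of outgoing flows = (-5) + (-2) + (-3) = -10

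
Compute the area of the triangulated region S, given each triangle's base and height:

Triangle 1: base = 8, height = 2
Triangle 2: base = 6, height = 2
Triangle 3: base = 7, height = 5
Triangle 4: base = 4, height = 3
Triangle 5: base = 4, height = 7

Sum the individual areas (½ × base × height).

(1/2)×8×2 + (1/2)×6×2 + (1/2)×7×5 + (1/2)×4×3 + (1/2)×4×7 = 51.5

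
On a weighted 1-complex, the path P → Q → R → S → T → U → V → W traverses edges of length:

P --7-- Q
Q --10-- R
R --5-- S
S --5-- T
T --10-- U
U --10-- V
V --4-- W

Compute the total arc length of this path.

Arc length = 7 + 10 + 5 + 5 + 10 + 10 + 4 = 51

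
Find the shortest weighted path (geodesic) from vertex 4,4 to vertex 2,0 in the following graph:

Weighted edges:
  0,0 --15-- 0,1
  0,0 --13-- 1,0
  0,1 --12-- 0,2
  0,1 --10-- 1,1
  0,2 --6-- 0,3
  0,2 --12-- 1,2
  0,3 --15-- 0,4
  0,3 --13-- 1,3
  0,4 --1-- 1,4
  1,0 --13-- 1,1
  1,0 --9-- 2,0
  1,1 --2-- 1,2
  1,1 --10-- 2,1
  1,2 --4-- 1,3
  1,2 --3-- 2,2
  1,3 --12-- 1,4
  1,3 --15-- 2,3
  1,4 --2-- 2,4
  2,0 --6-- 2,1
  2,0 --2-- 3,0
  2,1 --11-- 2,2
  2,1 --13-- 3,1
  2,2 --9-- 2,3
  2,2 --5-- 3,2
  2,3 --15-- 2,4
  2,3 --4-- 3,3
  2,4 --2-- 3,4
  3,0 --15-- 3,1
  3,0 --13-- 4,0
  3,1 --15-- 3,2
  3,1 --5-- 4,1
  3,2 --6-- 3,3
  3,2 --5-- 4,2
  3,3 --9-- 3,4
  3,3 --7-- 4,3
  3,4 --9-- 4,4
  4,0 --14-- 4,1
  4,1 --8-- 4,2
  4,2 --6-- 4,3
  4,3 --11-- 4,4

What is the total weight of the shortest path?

Shortest path: 4,4 → 4,3 → 4,2 → 3,2 → 2,2 → 2,1 → 2,0, total weight = 44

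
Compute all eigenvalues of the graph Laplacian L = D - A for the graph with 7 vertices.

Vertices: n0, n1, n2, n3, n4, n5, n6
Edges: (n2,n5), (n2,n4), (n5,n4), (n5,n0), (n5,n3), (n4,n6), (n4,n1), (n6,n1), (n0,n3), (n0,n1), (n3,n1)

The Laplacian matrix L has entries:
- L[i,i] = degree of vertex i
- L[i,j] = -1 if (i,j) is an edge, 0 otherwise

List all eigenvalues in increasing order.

Degrees: deg(n0) = 3, deg(n1) = 4, deg(n2) = 2, deg(n3) = 3, deg(n4) = 4, deg(n5) = 4, deg(n6) = 2.
L = D − A with rows/columns ordered (n0, n1, n2, n3, n4, n5, n6):
  [ 3, -1,  0, -1,  0, -1,  0]
  [-1,  4,  0, -1, -1,  0, -1]
  [ 0,  0,  2,  0, -1, -1,  0]
  [-1, -1,  0,  3,  0, -1,  0]
  [ 0, -1, -1,  0,  4, -1, -1]
  [-1,  0, -1, -1, -1,  4,  0]
  [ 0, -1,  0,  0, -1,  0,  2]
Characteristic polynomial: det(λI − L) = λ(λ² − 6λ + 7)²(λ − 4)(λ − 6).
Roots: λ = 0; (λ² − 6λ + 7) = 0 ⇒ λ = 3 ± √2 ≈ 1.5858, 4.4142 (multiplicity 2); (λ − 4) = 0 ⇒ λ = 4; (λ − 6) = 0 ⇒ λ = 6.
(Check: the roots sum (with multiplicity) to 22, matching trace L = Σdeg = 2·11 = 22.)
Laplacian eigenvalues (increasing order): [0.0, 1.5858, 1.5858, 4.0, 4.4142, 4.4142, 6.0]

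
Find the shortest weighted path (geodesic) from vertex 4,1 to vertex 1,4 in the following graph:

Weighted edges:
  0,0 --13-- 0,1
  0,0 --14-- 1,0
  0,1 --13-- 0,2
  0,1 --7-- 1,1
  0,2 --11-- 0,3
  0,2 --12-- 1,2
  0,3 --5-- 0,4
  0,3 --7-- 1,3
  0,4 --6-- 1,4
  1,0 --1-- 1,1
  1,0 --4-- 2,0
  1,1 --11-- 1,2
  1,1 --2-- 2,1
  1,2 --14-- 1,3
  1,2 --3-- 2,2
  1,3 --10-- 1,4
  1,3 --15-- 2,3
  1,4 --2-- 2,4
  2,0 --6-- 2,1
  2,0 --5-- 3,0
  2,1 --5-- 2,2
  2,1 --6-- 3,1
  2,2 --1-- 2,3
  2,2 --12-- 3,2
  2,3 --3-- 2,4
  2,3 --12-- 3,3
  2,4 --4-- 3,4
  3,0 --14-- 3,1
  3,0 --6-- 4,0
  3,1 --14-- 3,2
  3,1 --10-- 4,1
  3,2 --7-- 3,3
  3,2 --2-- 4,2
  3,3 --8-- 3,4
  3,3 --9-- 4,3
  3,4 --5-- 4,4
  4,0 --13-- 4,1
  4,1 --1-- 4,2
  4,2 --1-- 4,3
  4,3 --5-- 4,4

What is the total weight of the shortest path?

Shortest path: 4,1 → 4,2 → 4,3 → 4,4 → 3,4 → 2,4 → 1,4, total weight = 18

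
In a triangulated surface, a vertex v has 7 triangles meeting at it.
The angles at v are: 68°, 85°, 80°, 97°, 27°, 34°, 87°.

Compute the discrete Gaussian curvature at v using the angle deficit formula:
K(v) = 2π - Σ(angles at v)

Sum of angles = 478°. K = 360° - 478° = -118° = -59π/90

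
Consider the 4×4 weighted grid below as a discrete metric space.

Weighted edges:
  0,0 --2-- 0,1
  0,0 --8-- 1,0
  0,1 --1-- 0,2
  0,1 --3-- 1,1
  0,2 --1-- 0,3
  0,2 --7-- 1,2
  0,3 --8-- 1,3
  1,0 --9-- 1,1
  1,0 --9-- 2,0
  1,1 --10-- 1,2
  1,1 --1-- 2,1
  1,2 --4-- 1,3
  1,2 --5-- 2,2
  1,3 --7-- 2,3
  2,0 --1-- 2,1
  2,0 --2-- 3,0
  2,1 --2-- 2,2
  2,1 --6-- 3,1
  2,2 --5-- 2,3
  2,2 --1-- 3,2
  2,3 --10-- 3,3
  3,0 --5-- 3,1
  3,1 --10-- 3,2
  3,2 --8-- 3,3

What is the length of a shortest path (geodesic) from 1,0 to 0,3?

Shortest path: 1,0 → 0,0 → 0,1 → 0,2 → 0,3, total weight = 12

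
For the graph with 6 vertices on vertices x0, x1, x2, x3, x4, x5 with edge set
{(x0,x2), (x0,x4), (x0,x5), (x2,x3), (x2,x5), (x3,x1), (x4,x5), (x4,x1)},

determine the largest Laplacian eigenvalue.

Degrees: deg(x0) = 3, deg(x1) = 2, deg(x2) = 3, deg(x3) = 2, deg(x4) = 3, deg(x5) = 3.
L = D − A with rows/columns ordered (x0, x1, x2, x3, x4, x5):
  [ 3,  0, -1,  0, -1, -1]
  [ 0,  2,  0, -1, -1,  0]
  [-1,  0,  3, -1,  0, -1]
  [ 0, -1, -1,  2,  0,  0]
  [-1, -1,  0,  0,  3, -1]
  [-1,  0, -1,  0, -1,  3]
Characteristic polynomial: det(λI − L) = λ(λ² − 6λ + 6)(λ − 2)(λ − 4)².
Roots: λ = 0; (λ² − 6λ + 6) = 0 ⇒ λ = 3 ± √3 ≈ 1.2679, 4.7321; (λ − 2) = 0 ⇒ λ = 2; (λ − 4) = 0 ⇒ λ = 4 (multiplicity 2).
(Check: the roots sum (with multiplicity) to 16, matching trace L = Σdeg = 2·8 = 16.)
Laplacian eigenvalues: [0.0, 1.2679, 2.0, 4.0, 4.0, 4.7321]. Largest eigenvalue (spectral radius) = 4.7321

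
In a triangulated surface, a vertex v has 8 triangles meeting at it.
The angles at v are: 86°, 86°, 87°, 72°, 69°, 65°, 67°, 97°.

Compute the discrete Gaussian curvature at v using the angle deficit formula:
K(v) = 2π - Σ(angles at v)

Sum of angles = 629°. K = 360° - 629° = -269° = -269π/180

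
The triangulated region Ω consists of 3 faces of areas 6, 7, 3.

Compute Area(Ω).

6 + 7 + 3 = 16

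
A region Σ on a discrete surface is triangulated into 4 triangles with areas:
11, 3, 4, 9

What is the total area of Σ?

11 + 3 + 4 + 9 = 27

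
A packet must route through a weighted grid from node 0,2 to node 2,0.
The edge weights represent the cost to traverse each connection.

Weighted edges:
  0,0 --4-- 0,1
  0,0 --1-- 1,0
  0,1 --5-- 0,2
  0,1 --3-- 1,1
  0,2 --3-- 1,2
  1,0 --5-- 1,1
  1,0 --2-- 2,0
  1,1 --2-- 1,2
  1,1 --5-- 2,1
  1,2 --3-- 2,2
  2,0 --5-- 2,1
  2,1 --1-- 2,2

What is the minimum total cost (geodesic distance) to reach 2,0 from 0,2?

Shortest path: 0,2 → 1,2 → 2,2 → 2,1 → 2,0, total weight = 12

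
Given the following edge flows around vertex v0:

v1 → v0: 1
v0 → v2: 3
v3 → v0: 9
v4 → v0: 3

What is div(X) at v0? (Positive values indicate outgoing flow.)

Divergence = sum of outgoing flows = (-1) + 3 + (-9) + (-3) = -10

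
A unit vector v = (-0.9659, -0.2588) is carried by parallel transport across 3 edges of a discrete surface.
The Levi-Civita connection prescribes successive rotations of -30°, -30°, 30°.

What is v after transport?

Total rotation: (-30°) + (-30°) + 30° = -30°. Final vector: (-0.9659, 0.2588)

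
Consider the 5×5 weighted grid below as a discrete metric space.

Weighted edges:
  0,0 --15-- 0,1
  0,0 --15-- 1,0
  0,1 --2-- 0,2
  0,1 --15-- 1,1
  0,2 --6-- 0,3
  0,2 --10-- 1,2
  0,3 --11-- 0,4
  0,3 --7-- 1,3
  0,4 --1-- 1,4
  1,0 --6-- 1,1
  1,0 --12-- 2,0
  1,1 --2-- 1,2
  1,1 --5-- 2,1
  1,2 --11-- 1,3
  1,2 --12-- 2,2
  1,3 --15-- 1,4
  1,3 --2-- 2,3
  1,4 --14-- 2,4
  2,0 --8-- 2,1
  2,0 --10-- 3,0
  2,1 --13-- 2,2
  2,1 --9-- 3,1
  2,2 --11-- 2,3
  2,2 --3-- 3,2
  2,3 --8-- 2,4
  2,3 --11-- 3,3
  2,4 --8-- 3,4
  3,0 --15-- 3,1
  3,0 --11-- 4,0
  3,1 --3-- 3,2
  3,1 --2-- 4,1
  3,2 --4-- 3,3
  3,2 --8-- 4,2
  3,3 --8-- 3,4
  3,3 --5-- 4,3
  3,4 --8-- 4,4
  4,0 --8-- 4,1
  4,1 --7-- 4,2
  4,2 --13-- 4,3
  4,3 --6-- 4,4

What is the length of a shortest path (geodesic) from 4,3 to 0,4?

Shortest path: 4,3 → 3,3 → 2,3 → 1,3 → 1,4 → 0,4, total weight = 34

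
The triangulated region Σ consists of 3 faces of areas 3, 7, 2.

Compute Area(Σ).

3 + 7 + 2 = 12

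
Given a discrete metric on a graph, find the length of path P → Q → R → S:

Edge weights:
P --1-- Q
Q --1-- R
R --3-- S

Arc length = 1 + 1 + 3 = 5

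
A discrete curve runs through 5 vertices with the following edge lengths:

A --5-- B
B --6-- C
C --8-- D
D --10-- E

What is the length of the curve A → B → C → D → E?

Arc length = 5 + 6 + 8 + 10 = 29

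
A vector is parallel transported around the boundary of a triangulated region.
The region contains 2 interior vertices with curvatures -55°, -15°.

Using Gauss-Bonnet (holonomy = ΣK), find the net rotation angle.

Holonomy = total enclosed curvature = (-55°) + (-15°) = -70°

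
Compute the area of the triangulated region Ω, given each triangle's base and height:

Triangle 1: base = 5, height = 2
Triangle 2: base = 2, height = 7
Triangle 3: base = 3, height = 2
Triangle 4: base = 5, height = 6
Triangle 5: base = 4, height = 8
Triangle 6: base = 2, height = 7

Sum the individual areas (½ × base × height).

(1/2)×5×2 + (1/2)×2×7 + (1/2)×3×2 + (1/2)×5×6 + (1/2)×4×8 + (1/2)×2×7 = 53.0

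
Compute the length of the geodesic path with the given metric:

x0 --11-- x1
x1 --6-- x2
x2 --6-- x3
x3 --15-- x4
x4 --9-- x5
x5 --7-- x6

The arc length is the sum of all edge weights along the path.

Arc length = 11 + 6 + 6 + 15 + 9 + 7 = 54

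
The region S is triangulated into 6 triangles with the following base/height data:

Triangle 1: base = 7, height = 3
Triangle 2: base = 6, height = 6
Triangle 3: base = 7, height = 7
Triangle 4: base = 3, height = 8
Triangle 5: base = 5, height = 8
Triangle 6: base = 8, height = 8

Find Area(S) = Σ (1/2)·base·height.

(1/2)×7×3 + (1/2)×6×6 + (1/2)×7×7 + (1/2)×3×8 + (1/2)×5×8 + (1/2)×8×8 = 117.0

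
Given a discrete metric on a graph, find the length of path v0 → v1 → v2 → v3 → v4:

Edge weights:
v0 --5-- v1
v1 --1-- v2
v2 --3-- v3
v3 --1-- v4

Arc length = 5 + 1 + 3 + 1 = 10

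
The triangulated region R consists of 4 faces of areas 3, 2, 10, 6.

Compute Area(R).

3 + 2 + 10 + 6 = 21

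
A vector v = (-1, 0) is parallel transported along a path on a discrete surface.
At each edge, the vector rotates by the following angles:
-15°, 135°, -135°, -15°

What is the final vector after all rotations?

Total rotation: (-15°) + 135° + (-135°) + (-15°) = -30°. Final vector: (-0.8660, 0.5000)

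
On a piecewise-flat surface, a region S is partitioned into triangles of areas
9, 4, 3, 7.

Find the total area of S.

9 + 4 + 3 + 7 = 23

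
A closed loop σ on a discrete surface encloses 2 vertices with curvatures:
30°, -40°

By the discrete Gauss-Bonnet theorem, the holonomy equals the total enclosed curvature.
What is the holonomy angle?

Holonomy = total enclosed curvature = 30° + (-40°) = -10°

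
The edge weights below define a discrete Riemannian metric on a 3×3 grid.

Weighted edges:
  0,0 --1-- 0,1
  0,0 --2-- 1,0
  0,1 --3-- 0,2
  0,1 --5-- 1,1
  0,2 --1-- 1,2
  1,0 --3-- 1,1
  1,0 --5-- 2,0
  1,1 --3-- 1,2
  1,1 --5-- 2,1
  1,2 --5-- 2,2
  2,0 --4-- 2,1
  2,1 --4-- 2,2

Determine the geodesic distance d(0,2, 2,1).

Shortest path: 0,2 → 1,2 → 1,1 → 2,1, total weight = 9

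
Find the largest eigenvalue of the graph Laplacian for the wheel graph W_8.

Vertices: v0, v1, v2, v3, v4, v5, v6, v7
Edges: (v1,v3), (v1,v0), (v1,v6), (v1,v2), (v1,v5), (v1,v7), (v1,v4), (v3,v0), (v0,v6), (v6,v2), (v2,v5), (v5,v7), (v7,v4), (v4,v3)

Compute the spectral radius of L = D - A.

The wheel W_8 is the join K_1 ∨ C_7 (a hub joined to every vertex of a cycle of length 7). For a join G ∨ H (G on p vertices, H on q vertices) the Laplacian spectrum is 0, p+q, the eigenvalues of L(G) other than one 0 each shifted by +q, and the eigenvalues of L(H) other than one 0 each shifted by +p. With G = K_1 (p = 1, nothing left after dropping its 0) and H = C_7 (q = 7, eigenvalues 2 − 2cos(2πk/7), k = 0, …, 6; drop k = 0), the spectrum of W_8 is 0, 8, and 1 + (2 − 2cos(2πk/7)) = 3 − 2cos(2πk/7) for k = 1, …, 6:
k=1: 3 − 2cos(2π/7) = 1.753; k=2: 3 − 2cos(4π/7) = 3.445; k=3: 3 − 2cos(6π/7) = 4.8019; k=4: 3 − 2cos(8π/7) = 4.8019; k=5: 3 − 2cos(10π/7) = 3.445; k=6: 3 − 2cos(12π/7) = 1.753.
Laplacian eigenvalues: [0.0, 1.753, 1.753, 3.445, 3.445, 4.8019, 4.8019, 8.0]. Largest eigenvalue (spectral radius) = 8.0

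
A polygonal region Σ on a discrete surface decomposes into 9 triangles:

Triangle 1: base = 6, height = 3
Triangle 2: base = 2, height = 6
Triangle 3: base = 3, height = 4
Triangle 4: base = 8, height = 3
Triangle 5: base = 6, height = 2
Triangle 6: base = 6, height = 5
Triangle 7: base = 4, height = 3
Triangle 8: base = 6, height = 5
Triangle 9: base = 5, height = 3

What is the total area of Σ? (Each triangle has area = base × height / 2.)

(1/2)×6×3 + (1/2)×2×6 + (1/2)×3×4 + (1/2)×8×3 + (1/2)×6×2 + (1/2)×6×5 + (1/2)×4×3 + (1/2)×6×5 + (1/2)×5×3 = 82.5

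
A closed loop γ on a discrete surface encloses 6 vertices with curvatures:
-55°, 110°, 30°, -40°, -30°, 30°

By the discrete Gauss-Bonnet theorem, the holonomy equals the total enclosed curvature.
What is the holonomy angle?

Holonomy = total enclosed curvature = (-55°) + 110° + 30° + (-40°) + (-30°) + 30° = 45°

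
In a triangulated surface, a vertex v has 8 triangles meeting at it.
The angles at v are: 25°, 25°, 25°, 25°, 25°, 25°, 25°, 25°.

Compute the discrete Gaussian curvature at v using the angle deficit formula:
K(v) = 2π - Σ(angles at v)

Sum of angles = 200°. K = 360° - 200° = 160°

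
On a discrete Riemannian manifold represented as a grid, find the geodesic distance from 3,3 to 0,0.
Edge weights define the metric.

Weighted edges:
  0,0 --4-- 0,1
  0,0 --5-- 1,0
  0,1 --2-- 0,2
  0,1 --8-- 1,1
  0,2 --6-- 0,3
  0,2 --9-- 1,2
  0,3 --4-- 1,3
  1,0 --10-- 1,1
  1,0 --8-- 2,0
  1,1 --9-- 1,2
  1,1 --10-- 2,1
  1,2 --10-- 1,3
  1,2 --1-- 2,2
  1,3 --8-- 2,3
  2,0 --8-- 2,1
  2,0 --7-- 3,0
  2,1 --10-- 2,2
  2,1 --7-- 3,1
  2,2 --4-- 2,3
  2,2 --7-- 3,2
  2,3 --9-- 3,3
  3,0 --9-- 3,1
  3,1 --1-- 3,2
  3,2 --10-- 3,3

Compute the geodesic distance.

Shortest path: 3,3 → 2,3 → 2,2 → 1,2 → 0,2 → 0,1 → 0,0, total weight = 29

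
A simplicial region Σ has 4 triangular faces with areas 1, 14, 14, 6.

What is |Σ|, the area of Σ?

1 + 14 + 14 + 6 = 35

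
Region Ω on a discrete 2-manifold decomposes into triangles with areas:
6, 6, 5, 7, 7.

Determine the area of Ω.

6 + 6 + 5 + 7 + 7 = 31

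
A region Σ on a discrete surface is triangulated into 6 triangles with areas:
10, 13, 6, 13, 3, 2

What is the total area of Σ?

10 + 13 + 6 + 13 + 3 + 2 = 47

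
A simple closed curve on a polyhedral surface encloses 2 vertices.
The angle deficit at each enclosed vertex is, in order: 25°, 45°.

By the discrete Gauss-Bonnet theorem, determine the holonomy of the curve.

Holonomy = total enclosed curvature = 25° + 45° = 70°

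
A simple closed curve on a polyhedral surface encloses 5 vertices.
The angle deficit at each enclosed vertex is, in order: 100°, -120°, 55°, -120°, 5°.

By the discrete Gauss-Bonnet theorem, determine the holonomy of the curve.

Holonomy = total enclosed curvature = 100° + (-120°) + 55° + (-120°) + 5° = -80°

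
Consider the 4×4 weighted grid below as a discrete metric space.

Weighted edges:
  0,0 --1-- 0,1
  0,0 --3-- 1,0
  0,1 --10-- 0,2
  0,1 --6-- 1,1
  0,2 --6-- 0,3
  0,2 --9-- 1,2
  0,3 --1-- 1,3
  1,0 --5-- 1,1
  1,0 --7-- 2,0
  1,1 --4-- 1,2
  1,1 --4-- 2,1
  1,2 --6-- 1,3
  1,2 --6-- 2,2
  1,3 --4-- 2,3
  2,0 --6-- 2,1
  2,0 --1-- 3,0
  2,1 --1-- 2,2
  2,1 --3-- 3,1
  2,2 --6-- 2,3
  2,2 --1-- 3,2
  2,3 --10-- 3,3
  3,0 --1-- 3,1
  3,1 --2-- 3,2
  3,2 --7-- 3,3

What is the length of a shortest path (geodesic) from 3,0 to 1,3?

Shortest path: 3,0 → 3,1 → 3,2 → 2,2 → 2,3 → 1,3, total weight = 14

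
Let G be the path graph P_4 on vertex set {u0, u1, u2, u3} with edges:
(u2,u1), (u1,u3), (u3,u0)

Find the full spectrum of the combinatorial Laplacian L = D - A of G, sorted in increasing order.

The path graph P_n has Laplacian eigenvalues λ_k = 2 − 2cos(kπ/n), k = 0, 1, …, n−1. Here n = 4:
k=0: 2 − 2cos(0) = 0.0; k=1: 2 − 2cos(π/4) = 0.5858; k=2: 2 − 2cos(π/2) = 2.0; k=3: 2 − 2cos(3π/4) = 3.4142.
Laplacian eigenvalues (increasing order): [0.0, 0.5858, 2.0, 3.4142]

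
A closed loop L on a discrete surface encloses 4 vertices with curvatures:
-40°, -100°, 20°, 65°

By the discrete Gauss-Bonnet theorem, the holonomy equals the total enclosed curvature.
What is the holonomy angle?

Holonomy = total enclosed curvature = (-40°) + (-100°) + 20° + 65° = -55°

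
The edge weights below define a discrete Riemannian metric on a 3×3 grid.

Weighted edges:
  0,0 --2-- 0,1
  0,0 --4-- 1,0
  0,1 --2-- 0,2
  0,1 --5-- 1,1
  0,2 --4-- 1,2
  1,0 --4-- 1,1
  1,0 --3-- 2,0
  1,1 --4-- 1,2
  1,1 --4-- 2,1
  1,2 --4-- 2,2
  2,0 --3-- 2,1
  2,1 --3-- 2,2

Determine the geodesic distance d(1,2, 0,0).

Shortest path: 1,2 → 0,2 → 0,1 → 0,0, total weight = 8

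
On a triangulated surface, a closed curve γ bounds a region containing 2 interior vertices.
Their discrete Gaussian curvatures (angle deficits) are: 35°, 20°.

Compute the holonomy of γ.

Holonomy = total enclosed curvature = 35° + 20° = 55°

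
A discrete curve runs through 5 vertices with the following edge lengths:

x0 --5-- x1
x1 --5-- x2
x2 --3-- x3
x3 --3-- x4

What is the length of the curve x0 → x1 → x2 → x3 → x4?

Arc length = 5 + 5 + 3 + 3 = 16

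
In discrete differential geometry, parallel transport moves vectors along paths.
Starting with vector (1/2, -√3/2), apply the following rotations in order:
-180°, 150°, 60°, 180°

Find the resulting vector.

Total rotation: (-180°) + 150° + 60° + 180° = 210° ≡ -150° (mod 360°). Final vector: (-0.8660, 0.5000)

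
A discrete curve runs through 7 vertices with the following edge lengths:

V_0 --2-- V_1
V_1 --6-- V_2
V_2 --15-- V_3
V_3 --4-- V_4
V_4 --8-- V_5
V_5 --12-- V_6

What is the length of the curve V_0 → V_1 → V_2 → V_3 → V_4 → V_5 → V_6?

Arc length = 2 + 6 + 15 + 4 + 8 + 12 = 47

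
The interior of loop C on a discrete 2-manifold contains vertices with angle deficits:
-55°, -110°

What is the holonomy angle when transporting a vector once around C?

Holonomy = total enclosed curvature = (-55°) + (-110°) = -165°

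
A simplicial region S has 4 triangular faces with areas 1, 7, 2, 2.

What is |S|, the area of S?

1 + 7 + 2 + 2 = 12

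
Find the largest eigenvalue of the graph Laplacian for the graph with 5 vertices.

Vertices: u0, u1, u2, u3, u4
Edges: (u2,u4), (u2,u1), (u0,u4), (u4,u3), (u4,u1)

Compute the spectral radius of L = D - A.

Degrees: deg(u0) = 1, deg(u1) = 2, deg(u2) = 2, deg(u3) = 1, deg(u4) = 4.
L = D − A with rows/columns ordered (u0, u1, u2, u3, u4):
  [ 1,  0,  0,  0, -1]
  [ 0,  2, -1,  0, -1]
  [ 0, -1,  2,  0, -1]
  [ 0,  0,  0,  1, -1]
  [-1, -1, -1, -1,  4]
Characteristic polynomial: det(λI − L) = λ(λ − 1)²(λ − 3)(λ − 5).
Roots: λ = 0; (λ − 1) = 0 ⇒ λ = 1 (multiplicity 2); (λ − 3) = 0 ⇒ λ = 3; (λ − 5) = 0 ⇒ λ = 5.
(Check: the roots sum (with multiplicity) to 10, matching trace L = Σdeg = 2·5 = 10.)
Laplacian eigenvalues: [0.0, 1.0, 1.0, 3.0, 5.0]. Largest eigenvalue (spectral radius) = 5.0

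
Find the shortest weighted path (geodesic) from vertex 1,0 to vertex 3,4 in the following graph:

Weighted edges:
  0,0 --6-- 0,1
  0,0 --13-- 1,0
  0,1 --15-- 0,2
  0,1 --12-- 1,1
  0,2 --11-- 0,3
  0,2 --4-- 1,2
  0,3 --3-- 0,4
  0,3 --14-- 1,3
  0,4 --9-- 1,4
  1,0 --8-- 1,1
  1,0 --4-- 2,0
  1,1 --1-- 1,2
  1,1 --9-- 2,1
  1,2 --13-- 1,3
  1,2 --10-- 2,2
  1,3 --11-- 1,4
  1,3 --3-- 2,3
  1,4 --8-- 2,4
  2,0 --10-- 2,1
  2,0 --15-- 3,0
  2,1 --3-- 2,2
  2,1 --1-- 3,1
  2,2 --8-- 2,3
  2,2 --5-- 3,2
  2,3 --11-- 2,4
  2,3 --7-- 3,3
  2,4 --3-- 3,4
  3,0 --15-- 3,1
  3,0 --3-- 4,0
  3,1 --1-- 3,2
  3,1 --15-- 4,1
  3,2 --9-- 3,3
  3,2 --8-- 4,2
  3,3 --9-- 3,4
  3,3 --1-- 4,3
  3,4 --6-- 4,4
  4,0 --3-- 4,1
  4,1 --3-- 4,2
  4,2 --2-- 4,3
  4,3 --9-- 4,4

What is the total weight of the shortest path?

Shortest path: 1,0 → 2,0 → 2,1 → 3,1 → 3,2 → 3,3 → 3,4, total weight = 34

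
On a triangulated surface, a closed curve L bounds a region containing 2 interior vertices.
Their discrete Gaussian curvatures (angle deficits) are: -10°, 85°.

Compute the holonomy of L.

Holonomy = total enclosed curvature = (-10°) + 85° = 75°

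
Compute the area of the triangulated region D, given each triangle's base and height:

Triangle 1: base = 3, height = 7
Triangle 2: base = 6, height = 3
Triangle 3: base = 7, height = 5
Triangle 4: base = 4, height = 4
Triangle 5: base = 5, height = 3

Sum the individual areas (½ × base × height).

(1/2)×3×7 + (1/2)×6×3 + (1/2)×7×5 + (1/2)×4×4 + (1/2)×5×3 = 52.5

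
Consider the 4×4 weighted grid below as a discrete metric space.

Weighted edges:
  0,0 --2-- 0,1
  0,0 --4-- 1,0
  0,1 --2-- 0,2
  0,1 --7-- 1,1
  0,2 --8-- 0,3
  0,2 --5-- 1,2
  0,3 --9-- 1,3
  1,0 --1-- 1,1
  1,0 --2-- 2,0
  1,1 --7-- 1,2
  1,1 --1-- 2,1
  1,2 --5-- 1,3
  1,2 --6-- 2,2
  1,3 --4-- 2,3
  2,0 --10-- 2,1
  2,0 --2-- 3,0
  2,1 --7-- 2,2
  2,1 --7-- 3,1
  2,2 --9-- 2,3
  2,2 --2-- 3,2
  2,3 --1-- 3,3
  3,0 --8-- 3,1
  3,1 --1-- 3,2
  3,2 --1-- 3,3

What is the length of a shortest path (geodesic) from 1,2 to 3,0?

Shortest path: 1,2 → 1,1 → 1,0 → 2,0 → 3,0, total weight = 12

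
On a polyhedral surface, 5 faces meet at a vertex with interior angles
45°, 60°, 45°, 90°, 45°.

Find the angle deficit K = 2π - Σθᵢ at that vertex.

Sum of angles = 285°. K = 360° - 285° = 75° = 5π/12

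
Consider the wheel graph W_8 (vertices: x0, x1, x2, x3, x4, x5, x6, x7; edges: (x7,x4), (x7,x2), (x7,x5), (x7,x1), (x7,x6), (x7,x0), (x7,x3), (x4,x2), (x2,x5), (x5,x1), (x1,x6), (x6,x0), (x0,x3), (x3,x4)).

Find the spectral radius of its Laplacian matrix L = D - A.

The wheel W_8 is the join K_1 ∨ C_7 (a hub joined to every vertex of a cycle of length 7). For a join G ∨ H (G on p vertices, H on q vertices) the Laplacian spectrum is 0, p+q, the eigenvalues of L(G) other than one 0 each shifted by +q, and the eigenvalues of L(H) other than one 0 each shifted by +p. With G = K_1 (p = 1, nothing left after dropping its 0) and H = C_7 (q = 7, eigenvalues 2 − 2cos(2πk/7), k = 0, …, 6; drop k = 0), the spectrum of W_8 is 0, 8, and 1 + (2 − 2cos(2πk/7)) = 3 − 2cos(2πk/7) for k = 1, …, 6:
k=1: 3 − 2cos(2π/7) = 1.753; k=2: 3 − 2cos(4π/7) = 3.445; k=3: 3 − 2cos(6π/7) = 4.8019; k=4: 3 − 2cos(8π/7) = 4.8019; k=5: 3 − 2cos(10π/7) = 3.445; k=6: 3 − 2cos(12π/7) = 1.753.
Laplacian eigenvalues: [0.0, 1.753, 1.753, 3.445, 3.445, 4.8019, 4.8019, 8.0]. Largest eigenvalue (spectral radius) = 8.0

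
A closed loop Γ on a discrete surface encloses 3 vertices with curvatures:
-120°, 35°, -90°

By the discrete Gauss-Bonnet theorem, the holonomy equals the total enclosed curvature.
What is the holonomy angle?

Holonomy = total enclosed curvature = (-120°) + 35° + (-90°) = -175°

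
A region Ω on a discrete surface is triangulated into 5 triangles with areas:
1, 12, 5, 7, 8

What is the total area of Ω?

1 + 12 + 5 + 7 + 8 = 33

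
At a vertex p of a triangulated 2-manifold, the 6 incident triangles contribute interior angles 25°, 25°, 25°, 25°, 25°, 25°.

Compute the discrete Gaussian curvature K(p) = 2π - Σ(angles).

Sum of angles = 150°. K = 360° - 150° = 210°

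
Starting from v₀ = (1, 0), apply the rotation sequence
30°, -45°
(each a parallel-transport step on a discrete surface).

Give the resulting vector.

Total rotation: 30° + (-45°) = -15°. Final vector: (0.9659, -0.2588)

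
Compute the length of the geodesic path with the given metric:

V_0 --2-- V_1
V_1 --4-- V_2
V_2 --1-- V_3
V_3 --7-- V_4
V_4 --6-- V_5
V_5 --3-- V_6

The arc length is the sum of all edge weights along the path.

Arc length = 2 + 4 + 1 + 7 + 6 + 3 = 23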